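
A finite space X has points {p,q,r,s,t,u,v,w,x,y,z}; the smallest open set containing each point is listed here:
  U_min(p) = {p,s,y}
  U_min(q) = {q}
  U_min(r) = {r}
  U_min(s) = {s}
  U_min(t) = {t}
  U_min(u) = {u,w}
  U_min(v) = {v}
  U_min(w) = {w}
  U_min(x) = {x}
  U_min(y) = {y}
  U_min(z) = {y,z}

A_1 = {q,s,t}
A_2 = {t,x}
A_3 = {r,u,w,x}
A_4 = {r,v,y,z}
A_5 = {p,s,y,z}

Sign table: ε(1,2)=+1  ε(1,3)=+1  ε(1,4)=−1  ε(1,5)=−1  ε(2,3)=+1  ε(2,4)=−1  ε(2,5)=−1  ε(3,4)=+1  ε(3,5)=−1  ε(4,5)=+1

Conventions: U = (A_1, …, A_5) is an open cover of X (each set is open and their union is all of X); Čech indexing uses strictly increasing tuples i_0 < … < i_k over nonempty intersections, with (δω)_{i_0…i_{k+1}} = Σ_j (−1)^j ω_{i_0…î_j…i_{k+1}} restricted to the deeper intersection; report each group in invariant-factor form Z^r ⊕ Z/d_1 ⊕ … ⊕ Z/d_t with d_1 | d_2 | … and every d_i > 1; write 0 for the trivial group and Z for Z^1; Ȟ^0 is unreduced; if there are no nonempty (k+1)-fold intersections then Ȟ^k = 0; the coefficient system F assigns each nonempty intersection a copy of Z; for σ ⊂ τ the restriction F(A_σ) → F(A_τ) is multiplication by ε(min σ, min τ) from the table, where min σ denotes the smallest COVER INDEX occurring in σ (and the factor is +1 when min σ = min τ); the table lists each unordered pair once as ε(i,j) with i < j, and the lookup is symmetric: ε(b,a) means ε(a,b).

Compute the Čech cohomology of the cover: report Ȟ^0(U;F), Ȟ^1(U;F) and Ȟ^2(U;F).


nonempty overlaps:
  A12={t} A15={s} A23={x} A34={r} A45={y,z}
C dims 5,5; δ0: rk 5, SNF 1^4·2
degree 0: 5−5−0 = 0 → Ȟ^0 ≅ 0
degree 1: 5−0−5 = 0 plus torsion [2] → Ȟ^1 ≅ Z/2
degree 2: 0−0−0 = 0 → Ȟ^2 ≅ 0

Ȟ^0(U;F) ≅ 0; Ȟ^1(U;F) ≅ Z/2; Ȟ^2(U;F) ≅ 0


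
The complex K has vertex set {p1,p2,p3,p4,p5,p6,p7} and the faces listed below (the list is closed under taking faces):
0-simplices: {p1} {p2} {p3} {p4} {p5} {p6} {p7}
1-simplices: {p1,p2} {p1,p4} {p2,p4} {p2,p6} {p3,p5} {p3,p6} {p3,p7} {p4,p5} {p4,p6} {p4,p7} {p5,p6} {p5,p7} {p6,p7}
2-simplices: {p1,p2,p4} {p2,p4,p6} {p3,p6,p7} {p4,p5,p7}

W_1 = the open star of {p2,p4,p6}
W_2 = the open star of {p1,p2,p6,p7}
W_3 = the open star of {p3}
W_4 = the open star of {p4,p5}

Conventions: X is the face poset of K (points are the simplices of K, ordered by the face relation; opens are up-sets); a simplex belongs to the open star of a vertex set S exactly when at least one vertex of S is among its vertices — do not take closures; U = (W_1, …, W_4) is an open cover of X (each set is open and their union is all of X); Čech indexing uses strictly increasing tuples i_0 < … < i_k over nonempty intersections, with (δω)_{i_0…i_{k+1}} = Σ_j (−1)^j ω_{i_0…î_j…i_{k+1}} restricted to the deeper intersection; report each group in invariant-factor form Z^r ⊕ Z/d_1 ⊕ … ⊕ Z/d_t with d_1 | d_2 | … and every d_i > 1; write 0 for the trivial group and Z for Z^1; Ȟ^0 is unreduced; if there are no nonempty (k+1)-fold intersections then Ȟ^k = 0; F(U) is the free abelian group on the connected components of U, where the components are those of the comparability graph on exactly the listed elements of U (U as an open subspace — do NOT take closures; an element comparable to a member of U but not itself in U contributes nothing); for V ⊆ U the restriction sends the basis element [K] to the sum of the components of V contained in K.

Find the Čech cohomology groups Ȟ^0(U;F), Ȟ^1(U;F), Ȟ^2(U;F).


Ȟ^0(U;F) ≅ Z; Ȟ^1(U;F) ≅ Z^3; Ȟ^2(U;F) ≅ 0

intersection data:
  W1={{p2},{p4},{p6},{p1,p2},{p1,p4},{p2,p4},{p2,p6},{p3,p6},{p4,p5},{p4,p6},{p4,p7},{p5,p6},{p6,p7},{p1,p2,p4},{p2,p4,p6},{p3,p6,p7},{p4,p5,p7}} W2={{p1},{p2},{p6},{p7},{p1,p2},{p1,p4},{p2,p4},{p2,p6},{p3,p6},{p3,p7},{p4,p6},{p4,p7},{p5,p6},{p5,p7},{p6,p7},{p1,p2,p4},{p2,p4,p6},{p3,p6,p7},{p4,p5,p7}} W3={{p3},{p3,p5},{p3,p6},{p3,p7},{p3,p6,p7}} W4={{p4},{p5},{p1,p4},{p2,p4},{p3,p5},{p4,p5},{p4,p6},{p4,p7},{p5,p6},{p5,p7},{p1,p2,p4},{p2,p4,p6},{p4,p5,p7}}
  W12={{p2},{p6},{p1,p2},{p1,p4},{p2,p4},{p2,p6},{p3,p6},{p4,p6},{p4,p7},{p5,p6},{p6,p7},{p1,p2,p4},{p2,p4,p6},{p3,p6,p7},{p4,p5,p7}} W13={{p3,p6},{p3,p6,p7}} W14={{p4},{p1,p4},{p2,p4},{p4,p5},{p4,p6},{p4,p7},{p5,p6},{p1,p2,p4},{p2,p4,p6},{p4,p5,p7}} W23={{p3,p6},{p3,p7},{p3,p6,p7}} W24={{p1,p4},{p2,p4},{p4,p6},{p4,p7},{p5,p6},{p5,p7},{p1,p2,p4},{p2,p4,p6},{p4,p5,p7}} W34={{p3,p5}}
  W123={{p3,p6},{p3,p6,p7}} W124={{p1,p4},{p2,p4},{p4,p6},{p4,p7},{p5,p6},{p1,p2,p4},{p2,p4,p6},{p4,p5,p7}}
components per intersection:
  W1: {{p2},{p4},{p6},{p1,p2},{p1,p4},{p2,p4},{p2,p6},{p3,p6},{p4,p5},{p4,p6},{p4,p7},{p5,p6},{p6,p7},{p1,p2,p4},{p2,p4,p6},{p3,p6,p7},{p4,p5,p7}}
  W2: {{p1},{p2},{p6},{p7},{p1,p2},{p1,p4},{p2,p4},{p2,p6},{p3,p6},{p3,p7},{p4,p6},{p4,p7},{p5,p6},{p5,p7},{p6,p7},{p1,p2,p4},{p2,p4,p6},{p3,p6,p7},{p4,p5,p7}}
  W3: {{p3},{p3,p5},{p3,p6},{p3,p7},{p3,p6,p7}}
  W4: {{p4},{p5},{p1,p4},{p2,p4},{p3,p5},{p4,p5},{p4,p6},{p4,p7},{p5,p6},{p5,p7},{p1,p2,p4},{p2,p4,p6},{p4,p5,p7}}
  W12: {{p2},{p6},{p1,p2},{p1,p4},{p2,p4},{p2,p6},{p3,p6},{p4,p6},{p5,p6},{p6,p7},{p1,p2,p4},{p2,p4,p6},{p3,p6,p7}} {{p4,p7},{p4,p5,p7}}
  W13: {{p3,p6},{p3,p6,p7}}
  W14: {{p4},{p1,p4},{p2,p4},{p4,p5},{p4,p6},{p4,p7},{p1,p2,p4},{p2,p4,p6},{p4,p5,p7}} {{p5,p6}}
  W23: {{p3,p6},{p3,p7},{p3,p6,p7}}
  W24: {{p1,p4},{p2,p4},{p4,p6},{p1,p2,p4},{p2,p4,p6}} {{p4,p7},{p5,p7},{p4,p5,p7}} {{p5,p6}}
  W34: {{p3,p5}}
  W123: {{p3,p6},{p3,p6,p7}}
  W124: {{p1,p4},{p2,p4},{p4,p6},{p1,p2,p4},{p2,p4,p6}} {{p4,p7},{p4,p5,p7}} {{p5,p6}}
C dims 4,10,4; δ0: rk 3, SNF 1^3; δ1: rk 4, SNF 1^4
Ȟ^0 = (4 − 3) − 0 = 1, so Ȟ^0 ≅ Z
Ȟ^1 = (10 − 4) − 3 = 3, so Ȟ^1 ≅ Z^3
Ȟ^2 = (4 − 0) − 4 = 0, so Ȟ^2 ≅ 0


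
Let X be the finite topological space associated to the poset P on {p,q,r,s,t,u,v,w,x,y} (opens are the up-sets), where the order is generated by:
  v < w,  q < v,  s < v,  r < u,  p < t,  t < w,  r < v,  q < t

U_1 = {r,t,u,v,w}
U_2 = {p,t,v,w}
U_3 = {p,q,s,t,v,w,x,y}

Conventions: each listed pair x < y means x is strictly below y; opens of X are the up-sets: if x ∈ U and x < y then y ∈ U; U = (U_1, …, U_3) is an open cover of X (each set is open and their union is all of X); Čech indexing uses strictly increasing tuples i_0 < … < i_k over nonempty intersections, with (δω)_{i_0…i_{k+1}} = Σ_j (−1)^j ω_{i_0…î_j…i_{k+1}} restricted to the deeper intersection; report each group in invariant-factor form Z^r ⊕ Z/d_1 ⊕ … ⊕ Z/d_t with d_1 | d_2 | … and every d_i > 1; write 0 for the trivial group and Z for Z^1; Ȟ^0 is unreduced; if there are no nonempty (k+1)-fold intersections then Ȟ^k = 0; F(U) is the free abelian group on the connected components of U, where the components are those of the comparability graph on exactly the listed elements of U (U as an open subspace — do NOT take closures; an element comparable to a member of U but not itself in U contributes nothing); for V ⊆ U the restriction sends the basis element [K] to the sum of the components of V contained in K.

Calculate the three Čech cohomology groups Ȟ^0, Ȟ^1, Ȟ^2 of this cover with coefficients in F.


cover nerve:
  U12={t,v,w} U13={t,v,w} U23={p,t,v,w}
  U123={t,v,w}
components per intersection:
  U1: {r,t,u,v,w}
  U2: {p,t,v,w}
  U3: {p,q,s,t,v,w} {x} {y}
  U12: {t,v,w}
  U13: {t,v,w}
  U23: {p,t,v,w}
  U123: {t,v,w}
C dims 5,3,1; δ0: rk 2, SNF 1^2; δ1: rk 1, SNF 1^1
Ȟ^0: (5−2)−0=3 ⇒ Z^3
Ȟ^1: (3−1)−2=0 ⇒ 0
Ȟ^2: (1−0)−1=0 ⇒ 0

Ȟ^0 = Z^3,  Ȟ^1 = 0,  Ȟ^2 = 0


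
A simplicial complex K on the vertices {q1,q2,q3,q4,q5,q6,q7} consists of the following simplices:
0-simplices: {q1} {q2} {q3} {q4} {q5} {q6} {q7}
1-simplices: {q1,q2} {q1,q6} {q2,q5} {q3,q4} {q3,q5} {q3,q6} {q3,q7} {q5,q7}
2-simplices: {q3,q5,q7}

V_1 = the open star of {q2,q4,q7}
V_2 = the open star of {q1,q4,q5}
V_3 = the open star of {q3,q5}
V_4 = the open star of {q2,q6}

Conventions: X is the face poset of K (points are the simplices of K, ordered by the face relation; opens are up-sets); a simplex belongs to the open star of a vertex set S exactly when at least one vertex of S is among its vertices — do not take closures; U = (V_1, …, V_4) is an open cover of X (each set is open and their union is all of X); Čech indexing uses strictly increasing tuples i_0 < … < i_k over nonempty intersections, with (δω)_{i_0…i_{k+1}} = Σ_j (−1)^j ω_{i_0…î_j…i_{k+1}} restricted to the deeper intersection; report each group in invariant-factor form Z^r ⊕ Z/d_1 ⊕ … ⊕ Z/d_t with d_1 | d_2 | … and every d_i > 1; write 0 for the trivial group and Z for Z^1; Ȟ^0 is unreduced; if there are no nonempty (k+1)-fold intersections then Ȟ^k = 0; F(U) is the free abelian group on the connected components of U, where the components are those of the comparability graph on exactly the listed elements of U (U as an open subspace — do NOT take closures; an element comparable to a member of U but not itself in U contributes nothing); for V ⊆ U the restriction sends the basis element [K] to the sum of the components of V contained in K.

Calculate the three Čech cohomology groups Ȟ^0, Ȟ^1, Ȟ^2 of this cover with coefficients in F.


cover nerve:
  V1={{q2},{q4},{q7},{q1,q2},{q2,q5},{q3,q4},{q3,q7},{q5,q7},{q3,q5,q7}} V2={{q1},{q4},{q5},{q1,q2},{q1,q6},{q2,q5},{q3,q4},{q3,q5},{q5,q7},{q3,q5,q7}} V3={{q3},{q5},{q2,q5},{q3,q4},{q3,q5},{q3,q6},{q3,q7},{q5,q7},{q3,q5,q7}} V4={{q2},{q6},{q1,q2},{q1,q6},{q2,q5},{q3,q6}}
  V12={{q4},{q1,q2},{q2,q5},{q3,q4},{q5,q7},{q3,q5,q7}} V13={{q2,q5},{q3,q4},{q3,q7},{q5,q7},{q3,q5,q7}} V14={{q2},{q1,q2},{q2,q5}} V23={{q5},{q2,q5},{q3,q4},{q3,q5},{q5,q7},{q3,q5,q7}} V24={{q1,q2},{q1,q6},{q2,q5}} V34={{q2,q5},{q3,q6}}
  V123={{q2,q5},{q3,q4},{q5,q7},{q3,q5,q7}} V124={{q1,q2},{q2,q5}} V134={{q2,q5}} V234={{q2,q5}}
  V1234={{q2,q5}}
components per intersection:
  V1: {{q2},{q1,q2},{q2,q5}} {{q4},{q3,q4}} {{q7},{q3,q7},{q5,q7},{q3,q5,q7}}
  V2: {{q1},{q1,q2},{q1,q6}} {{q4},{q3,q4}} {{q5},{q2,q5},{q3,q5},{q5,q7},{q3,q5,q7}}
  V3: {{q3},{q5},{q2,q5},{q3,q4},{q3,q5},{q3,q6},{q3,q7},{q5,q7},{q3,q5,q7}}
  V4: {{q2},{q1,q2},{q2,q5}} {{q6},{q1,q6},{q3,q6}}
  V12: {{q4},{q3,q4}} {{q1,q2}} {{q2,q5}} {{q5,q7},{q3,q5,q7}}
  V13: {{q2,q5}} {{q3,q4}} {{q3,q7},{q5,q7},{q3,q5,q7}}
  V14: {{q2},{q1,q2},{q2,q5}}
  V23: {{q5},{q2,q5},{q3,q5},{q5,q7},{q3,q5,q7}} {{q3,q4}}
  V24: {{q1,q2}} {{q1,q6}} {{q2,q5}}
  V34: {{q2,q5}} {{q3,q6}}
  V123: {{q2,q5}} {{q3,q4}} {{q5,q7},{q3,q5,q7}}
  V124: {{q1,q2}} {{q2,q5}}
  V134: {{q2,q5}}
  V234: {{q2,q5}}
  V1234: {{q2,q5}}
C dims 9,15,7,1; δ0: rk 8, SNF 1^8; δ1: rk 6, SNF 1^6; δ2: rk 1, SNF 1^1
Ȟ^0: (9−8)−0=1 ⇒ Z
Ȟ^1: (15−6)−8=1 ⇒ Z
Ȟ^2: (7−1)−6=0 ⇒ 0

Ȟ^0(U;F) ≅ Z, Ȟ^1(U;F) ≅ Z, Ȟ^2(U;F) ≅ 0


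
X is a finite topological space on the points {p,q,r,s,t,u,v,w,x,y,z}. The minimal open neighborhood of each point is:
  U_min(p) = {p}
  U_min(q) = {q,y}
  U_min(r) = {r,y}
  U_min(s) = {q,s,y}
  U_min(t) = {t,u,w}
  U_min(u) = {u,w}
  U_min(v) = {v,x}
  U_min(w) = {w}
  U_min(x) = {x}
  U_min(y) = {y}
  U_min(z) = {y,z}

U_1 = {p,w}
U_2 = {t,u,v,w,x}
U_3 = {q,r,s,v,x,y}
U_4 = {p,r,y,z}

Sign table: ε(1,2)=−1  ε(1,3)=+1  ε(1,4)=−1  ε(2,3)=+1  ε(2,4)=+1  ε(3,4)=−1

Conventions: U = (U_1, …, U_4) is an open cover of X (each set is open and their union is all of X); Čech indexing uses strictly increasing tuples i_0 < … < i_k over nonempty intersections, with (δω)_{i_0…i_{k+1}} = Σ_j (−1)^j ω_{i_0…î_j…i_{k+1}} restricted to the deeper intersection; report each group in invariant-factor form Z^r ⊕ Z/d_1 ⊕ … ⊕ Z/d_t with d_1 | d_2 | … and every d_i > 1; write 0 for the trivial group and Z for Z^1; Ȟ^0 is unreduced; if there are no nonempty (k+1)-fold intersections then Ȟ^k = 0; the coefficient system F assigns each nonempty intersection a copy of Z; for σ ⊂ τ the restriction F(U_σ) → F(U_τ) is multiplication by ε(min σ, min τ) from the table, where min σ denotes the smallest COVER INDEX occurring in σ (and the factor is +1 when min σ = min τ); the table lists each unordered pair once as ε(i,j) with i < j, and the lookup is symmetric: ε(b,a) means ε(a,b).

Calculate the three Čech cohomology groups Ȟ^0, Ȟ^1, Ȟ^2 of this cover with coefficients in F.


Ȟ^0 ≅ 0,  Ȟ^1 ≅ Z/2,  Ȟ^2 ≅ 0

nonempty overlaps:
  U12={w} U14={p} U23={v,x} U34={r,y}
C dims 4,4; δ0: rk 4, SNF 1^3·2
degree 0: 4−4−0 = 0 → Ȟ^0 ≅ 0
degree 1: 4−0−4 = 0 plus torsion [2] → Ȟ^1 ≅ Z/2
degree 2: 0−0−0 = 0 → Ȟ^2 ≅ 0


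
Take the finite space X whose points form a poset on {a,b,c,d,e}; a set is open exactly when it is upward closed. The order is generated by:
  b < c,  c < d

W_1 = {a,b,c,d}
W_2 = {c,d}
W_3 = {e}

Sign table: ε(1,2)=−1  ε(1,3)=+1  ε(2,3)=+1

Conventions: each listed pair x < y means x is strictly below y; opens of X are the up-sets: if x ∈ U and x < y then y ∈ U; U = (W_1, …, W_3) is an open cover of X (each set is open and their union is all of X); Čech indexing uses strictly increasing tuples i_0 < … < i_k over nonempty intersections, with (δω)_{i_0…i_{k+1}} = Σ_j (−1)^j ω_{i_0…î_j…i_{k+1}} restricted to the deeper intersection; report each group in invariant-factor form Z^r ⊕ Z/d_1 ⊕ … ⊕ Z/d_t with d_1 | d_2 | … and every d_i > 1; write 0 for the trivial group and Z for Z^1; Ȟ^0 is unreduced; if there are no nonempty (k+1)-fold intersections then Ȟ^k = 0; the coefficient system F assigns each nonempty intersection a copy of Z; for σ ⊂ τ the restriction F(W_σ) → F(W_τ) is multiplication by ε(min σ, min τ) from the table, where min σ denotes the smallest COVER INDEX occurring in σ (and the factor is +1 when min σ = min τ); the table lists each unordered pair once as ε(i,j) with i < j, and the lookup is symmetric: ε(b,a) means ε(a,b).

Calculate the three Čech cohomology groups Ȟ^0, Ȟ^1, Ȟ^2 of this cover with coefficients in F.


nerve simplices:
  W12={c,d}
C dims 3,1; δ0: rk 1, SNF 1^1
degree 0: 3−1−0 = 2 → Ȟ^0 ≅ Z^2
degree 1: 1−0−1 = 0 → Ȟ^1 ≅ 0
degree 2: 0−0−0 = 0 → Ȟ^2 ≅ 0

Ȟ^0 = Z^2,  Ȟ^1 = 0,  Ȟ^2 = 0


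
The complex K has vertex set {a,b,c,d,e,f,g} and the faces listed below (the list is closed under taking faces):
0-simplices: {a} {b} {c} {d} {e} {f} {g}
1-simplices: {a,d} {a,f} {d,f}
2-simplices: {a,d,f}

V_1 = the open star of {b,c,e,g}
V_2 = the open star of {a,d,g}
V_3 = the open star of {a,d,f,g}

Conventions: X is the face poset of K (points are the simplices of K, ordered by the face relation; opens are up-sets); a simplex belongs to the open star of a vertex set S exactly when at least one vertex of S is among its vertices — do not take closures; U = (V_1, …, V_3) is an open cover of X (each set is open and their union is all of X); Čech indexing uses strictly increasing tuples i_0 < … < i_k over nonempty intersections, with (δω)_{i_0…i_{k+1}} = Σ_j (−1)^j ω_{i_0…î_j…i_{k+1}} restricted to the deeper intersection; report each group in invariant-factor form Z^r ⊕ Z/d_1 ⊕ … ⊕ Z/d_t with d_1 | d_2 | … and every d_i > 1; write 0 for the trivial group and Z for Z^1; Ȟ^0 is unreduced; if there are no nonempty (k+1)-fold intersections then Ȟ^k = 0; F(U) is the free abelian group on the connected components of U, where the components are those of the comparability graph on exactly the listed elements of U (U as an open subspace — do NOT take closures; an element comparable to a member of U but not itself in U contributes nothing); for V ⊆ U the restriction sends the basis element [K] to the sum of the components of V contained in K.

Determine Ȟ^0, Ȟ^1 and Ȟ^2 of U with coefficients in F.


nerve of the cover:
  V1={{b},{c},{e},{g}} V2={{a},{d},{g},{a,d},{a,f},{d,f},{a,d,f}} V3={{a},{d},{f},{g},{a,d},{a,f},{d,f},{a,d,f}}
  V12={{g}} V13={{g}} V23={{a},{d},{g},{a,d},{a,f},{d,f},{a,d,f}}
  V123={{g}}
components per intersection:
  V1: {{b}} {{c}} {{e}} {{g}}
  V2: {{a},{d},{a,d},{a,f},{d,f},{a,d,f}} {{g}}
  V3: {{a},{d},{f},{a,d},{a,f},{d,f},{a,d,f}} {{g}}
  V12: {{g}}
  V13: {{g}}
  V23: {{a},{d},{a,d},{a,f},{d,f},{a,d,f}} {{g}}
  V123: {{g}}
C dims 8,4,1; δ0: rk 3, SNF 1^3; δ1: rk 1, SNF 1^1
Ȟ^0 = (8 − 3) − 0 = 5, so Ȟ^0 ≅ Z^5
Ȟ^1 = (4 − 1) − 3 = 0, so Ȟ^1 ≅ 0
Ȟ^2 = (1 − 0) − 1 = 0, so Ȟ^2 ≅ 0

Ȟ^0 ≅ Z^5,  Ȟ^1 ≅ 0,  Ȟ^2 ≅ 0


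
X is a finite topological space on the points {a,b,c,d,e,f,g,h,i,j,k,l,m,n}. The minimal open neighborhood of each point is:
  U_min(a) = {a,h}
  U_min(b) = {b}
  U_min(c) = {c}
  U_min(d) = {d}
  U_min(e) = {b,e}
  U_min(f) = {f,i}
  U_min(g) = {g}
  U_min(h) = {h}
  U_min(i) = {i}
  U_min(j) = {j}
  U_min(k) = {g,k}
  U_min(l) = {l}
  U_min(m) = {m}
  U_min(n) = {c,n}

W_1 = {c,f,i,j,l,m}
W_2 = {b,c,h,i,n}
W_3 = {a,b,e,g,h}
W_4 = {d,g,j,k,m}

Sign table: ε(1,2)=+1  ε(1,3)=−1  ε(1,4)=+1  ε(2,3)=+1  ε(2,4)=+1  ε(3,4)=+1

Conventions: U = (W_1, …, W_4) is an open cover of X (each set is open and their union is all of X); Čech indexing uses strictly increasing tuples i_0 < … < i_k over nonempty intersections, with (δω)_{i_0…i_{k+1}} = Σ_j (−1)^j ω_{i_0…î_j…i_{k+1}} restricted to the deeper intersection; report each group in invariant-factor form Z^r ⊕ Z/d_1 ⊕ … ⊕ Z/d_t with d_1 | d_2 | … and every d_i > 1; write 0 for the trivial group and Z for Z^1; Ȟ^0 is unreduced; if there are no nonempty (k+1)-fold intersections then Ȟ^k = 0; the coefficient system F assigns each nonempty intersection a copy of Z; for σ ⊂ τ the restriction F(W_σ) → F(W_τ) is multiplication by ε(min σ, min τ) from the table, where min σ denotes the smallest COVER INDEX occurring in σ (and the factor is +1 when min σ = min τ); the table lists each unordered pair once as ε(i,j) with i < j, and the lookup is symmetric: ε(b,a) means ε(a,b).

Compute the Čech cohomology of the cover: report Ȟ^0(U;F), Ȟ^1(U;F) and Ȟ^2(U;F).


nerve simplices:
  W12={c,i} W14={j,m} W23={b,h} W34={g}
C dims 4,4; δ0: rk 3, SNF 1^3
degree 0: 4−3−0 = 1 → Ȟ^0 ≅ Z
degree 1: 4−0−3 = 1 → Ȟ^1 ≅ Z
degree 2: 0−0−0 = 0 → Ȟ^2 ≅ 0

Ȟ^0 ≅ Z, Ȟ^1 ≅ Z and Ȟ^2 ≅ 0


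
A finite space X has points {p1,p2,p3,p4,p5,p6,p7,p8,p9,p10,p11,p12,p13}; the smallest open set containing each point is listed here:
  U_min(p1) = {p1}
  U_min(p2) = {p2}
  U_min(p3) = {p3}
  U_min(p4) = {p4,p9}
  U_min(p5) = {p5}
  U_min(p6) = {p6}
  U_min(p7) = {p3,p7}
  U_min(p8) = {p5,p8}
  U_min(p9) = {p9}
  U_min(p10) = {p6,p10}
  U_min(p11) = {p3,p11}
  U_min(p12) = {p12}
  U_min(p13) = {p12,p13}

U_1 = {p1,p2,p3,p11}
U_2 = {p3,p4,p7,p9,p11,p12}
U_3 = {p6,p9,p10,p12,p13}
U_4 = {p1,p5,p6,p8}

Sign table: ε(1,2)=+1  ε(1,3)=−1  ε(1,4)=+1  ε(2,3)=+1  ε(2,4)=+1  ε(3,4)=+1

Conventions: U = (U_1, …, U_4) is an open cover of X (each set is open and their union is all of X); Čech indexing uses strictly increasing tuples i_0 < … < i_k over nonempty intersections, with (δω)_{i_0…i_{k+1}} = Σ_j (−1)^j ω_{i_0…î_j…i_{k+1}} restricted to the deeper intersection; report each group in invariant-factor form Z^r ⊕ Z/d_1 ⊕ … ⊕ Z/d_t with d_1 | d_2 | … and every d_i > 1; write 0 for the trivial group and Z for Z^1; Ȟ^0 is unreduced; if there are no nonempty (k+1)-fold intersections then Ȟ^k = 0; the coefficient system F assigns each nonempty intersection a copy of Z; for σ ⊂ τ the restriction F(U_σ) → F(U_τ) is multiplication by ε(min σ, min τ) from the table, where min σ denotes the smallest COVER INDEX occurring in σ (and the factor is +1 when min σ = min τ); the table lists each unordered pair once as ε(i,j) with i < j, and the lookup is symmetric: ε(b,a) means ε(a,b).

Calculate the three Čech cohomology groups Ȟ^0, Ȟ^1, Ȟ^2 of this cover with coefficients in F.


intersection data:
  U12={p3,p11} U14={p1} U23={p9,p12} U34={p6}
C dims 4,4; δ0: rk 3, SNF 1^3
Ȟ^0 = (4 − 3) − 0 = 1, so Ȟ^0 ≅ Z
Ȟ^1 = (4 − 0) − 3 = 1, so Ȟ^1 ≅ Z
Ȟ^2 = (0 − 0) − 0 = 0, so Ȟ^2 ≅ 0

Ȟ^0 = Z,  Ȟ^1 = Z,  Ȟ^2 = 0


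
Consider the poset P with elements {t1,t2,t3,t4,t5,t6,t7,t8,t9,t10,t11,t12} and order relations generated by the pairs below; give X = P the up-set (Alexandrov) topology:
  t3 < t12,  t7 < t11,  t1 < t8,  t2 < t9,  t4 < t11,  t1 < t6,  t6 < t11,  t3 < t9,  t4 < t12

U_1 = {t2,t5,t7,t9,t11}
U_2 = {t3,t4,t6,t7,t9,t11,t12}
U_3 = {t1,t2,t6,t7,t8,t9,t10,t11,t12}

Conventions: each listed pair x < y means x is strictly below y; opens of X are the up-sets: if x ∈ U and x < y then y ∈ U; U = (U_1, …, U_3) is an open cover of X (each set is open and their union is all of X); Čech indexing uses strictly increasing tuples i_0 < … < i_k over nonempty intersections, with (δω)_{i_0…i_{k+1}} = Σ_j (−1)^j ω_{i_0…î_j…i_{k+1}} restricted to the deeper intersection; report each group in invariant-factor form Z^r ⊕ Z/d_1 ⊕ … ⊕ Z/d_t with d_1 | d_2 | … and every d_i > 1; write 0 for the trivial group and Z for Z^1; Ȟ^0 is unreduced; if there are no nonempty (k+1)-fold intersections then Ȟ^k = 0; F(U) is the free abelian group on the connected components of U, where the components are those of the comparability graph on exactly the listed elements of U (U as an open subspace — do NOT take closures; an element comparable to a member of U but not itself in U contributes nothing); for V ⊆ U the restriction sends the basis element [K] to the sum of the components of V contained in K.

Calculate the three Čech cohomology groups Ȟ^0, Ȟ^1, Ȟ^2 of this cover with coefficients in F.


Ȟ^0 = Z^3; Ȟ^1 = 0; Ȟ^2 = 0

intersection data:
  U12={t7,t9,t11} U13={t2,t7,t9,t11} U23={t6,t7,t9,t11,t12}
  U123={t7,t9,t11}
components per intersection:
  U1: {t2,t9} {t5} {t7,t11}
  U2: {t3,t4,t6,t7,t9,t11,t12}
  U3: {t1,t6,t7,t8,t11} {t2,t9} {t10} {t12}
  U12: {t7,t11} {t9}
  U13: {t2,t9} {t7,t11}
  U23: {t6,t7,t11} {t9} {t12}
  U123: {t7,t11} {t9}
C dims 8,7,2; δ0: rk 5, SNF 1^5; δ1: rk 2, SNF 1^2
Ȟ^0 = (8 − 5) − 0 = 3, so Ȟ^0 ≅ Z^3
Ȟ^1 = (7 − 2) − 5 = 0, so Ȟ^1 ≅ 0
Ȟ^2 = (2 − 0) − 2 = 0, so Ȟ^2 ≅ 0


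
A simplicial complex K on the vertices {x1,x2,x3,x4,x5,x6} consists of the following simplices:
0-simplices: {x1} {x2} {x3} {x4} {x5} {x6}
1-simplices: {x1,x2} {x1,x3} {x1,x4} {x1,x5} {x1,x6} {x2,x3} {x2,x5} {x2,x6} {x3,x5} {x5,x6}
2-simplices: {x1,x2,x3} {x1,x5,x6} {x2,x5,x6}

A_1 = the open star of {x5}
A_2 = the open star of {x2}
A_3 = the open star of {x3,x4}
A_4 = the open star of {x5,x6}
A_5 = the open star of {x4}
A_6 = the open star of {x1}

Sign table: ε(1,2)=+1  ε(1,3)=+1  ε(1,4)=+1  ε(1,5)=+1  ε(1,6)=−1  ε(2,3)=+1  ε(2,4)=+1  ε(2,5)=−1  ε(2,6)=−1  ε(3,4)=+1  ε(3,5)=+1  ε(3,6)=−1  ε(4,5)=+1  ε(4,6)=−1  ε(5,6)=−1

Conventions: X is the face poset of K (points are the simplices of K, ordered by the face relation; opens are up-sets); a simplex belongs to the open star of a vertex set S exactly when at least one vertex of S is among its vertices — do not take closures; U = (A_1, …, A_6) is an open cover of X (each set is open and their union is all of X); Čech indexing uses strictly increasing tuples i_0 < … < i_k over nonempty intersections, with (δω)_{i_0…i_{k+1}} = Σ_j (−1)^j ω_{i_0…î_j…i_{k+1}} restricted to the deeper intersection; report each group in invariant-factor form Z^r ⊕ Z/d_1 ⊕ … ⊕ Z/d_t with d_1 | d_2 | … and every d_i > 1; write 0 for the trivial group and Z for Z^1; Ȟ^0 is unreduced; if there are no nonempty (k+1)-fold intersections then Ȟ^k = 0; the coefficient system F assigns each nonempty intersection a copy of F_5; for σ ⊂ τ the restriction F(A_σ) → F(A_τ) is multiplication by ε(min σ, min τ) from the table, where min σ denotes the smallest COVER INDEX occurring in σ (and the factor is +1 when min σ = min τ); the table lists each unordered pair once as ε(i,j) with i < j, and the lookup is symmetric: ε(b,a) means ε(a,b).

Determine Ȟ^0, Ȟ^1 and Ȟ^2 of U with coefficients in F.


Ȟ^0 = Z/5,  Ȟ^1 = Z/5 ⊕ Z/5,  Ȟ^2 = 0

cover nerve:
  A1={{x5},{x1,x5},{x2,x5},{x3,x5},{x5,x6},{x1,x5,x6},{x2,x5,x6}} A2={{x2},{x1,x2},{x2,x3},{x2,x5},{x2,x6},{x1,x2,x3},{x2,x5,x6}} A3={{x3},{x4},{x1,x3},{x1,x4},{x2,x3},{x3,x5},{x1,x2,x3}} A4={{x5},{x6},{x1,x5},{x1,x6},{x2,x5},{x2,x6},{x3,x5},{x5,x6},{x1,x5,x6},{x2,x5,x6}} A5={{x4},{x1,x4}} A6={{x1},{x1,x2},{x1,x3},{x1,x4},{x1,x5},{x1,x6},{x1,x2,x3},{x1,x5,x6}}
  A12={{x2,x5},{x2,x5,x6}} A13={{x3,x5}} A14={{x5},{x1,x5},{x2,x5},{x3,x5},{x5,x6},{x1,x5,x6},{x2,x5,x6}} A16={{x1,x5},{x1,x5,x6}} A23={{x2,x3},{x1,x2,x3}} A24={{x2,x5},{x2,x6},{x2,x5,x6}} A26={{x1,x2},{x1,x2,x3}} A34={{x3,x5}} A35={{x4},{x1,x4}} A36={{x1,x3},{x1,x4},{x1,x2,x3}} A46={{x1,x5},{x1,x6},{x1,x5,x6}} A56={{x1,x4}}
  A124={{x2,x5},{x2,x5,x6}} A134={{x3,x5}} A146={{x1,x5},{x1,x5,x6}} A236={{x1,x2,x3}} A356={{x1,x4}}
C dims 6,12,5; δ0: rk_F5 5; δ1: rk_F5 5
Ȟ^0: (6−5)−0=1 ⇒ Z/5
Ȟ^1: (12−5)−5=2 ⇒ Z/5 ⊕ Z/5
Ȟ^2: (5−0)−5=0 ⇒ 0


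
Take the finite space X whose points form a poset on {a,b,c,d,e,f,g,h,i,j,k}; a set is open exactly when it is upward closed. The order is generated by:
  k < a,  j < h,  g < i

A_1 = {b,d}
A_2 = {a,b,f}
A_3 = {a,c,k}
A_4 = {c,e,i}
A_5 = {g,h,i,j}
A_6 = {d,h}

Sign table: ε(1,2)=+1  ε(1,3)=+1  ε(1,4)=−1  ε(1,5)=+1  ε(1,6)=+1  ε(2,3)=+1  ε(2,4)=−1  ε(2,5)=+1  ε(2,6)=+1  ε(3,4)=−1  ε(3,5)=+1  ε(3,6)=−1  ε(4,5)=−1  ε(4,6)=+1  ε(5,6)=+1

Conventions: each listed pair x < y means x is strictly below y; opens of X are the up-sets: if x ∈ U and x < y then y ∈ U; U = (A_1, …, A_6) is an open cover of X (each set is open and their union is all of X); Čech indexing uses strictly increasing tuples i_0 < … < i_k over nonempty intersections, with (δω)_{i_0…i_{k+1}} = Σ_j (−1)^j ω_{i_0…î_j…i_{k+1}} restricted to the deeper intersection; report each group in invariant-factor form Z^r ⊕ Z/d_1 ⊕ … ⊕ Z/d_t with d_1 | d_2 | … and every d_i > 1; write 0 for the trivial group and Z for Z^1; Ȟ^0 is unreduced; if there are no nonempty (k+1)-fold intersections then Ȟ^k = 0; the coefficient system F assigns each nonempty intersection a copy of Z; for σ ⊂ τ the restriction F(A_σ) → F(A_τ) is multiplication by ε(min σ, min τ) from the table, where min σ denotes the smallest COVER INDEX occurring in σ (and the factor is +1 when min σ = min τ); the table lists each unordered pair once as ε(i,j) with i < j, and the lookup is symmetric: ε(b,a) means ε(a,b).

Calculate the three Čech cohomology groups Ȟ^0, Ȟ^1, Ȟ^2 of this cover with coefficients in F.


Ȟ^0 ≅ Z; Ȟ^1 ≅ Z; Ȟ^2 ≅ 0

nonempty intersections:
  A12={b} A16={d} A23={a} A34={c} A45={i} A56={h}
C dims 6,6; δ0: rk 5, SNF 1^5
Ȟ^0: (6−5)−0=1 ⇒ Z
Ȟ^1: (6−0)−5=1 ⇒ Z
Ȟ^2: (0−0)−0=0 ⇒ 0


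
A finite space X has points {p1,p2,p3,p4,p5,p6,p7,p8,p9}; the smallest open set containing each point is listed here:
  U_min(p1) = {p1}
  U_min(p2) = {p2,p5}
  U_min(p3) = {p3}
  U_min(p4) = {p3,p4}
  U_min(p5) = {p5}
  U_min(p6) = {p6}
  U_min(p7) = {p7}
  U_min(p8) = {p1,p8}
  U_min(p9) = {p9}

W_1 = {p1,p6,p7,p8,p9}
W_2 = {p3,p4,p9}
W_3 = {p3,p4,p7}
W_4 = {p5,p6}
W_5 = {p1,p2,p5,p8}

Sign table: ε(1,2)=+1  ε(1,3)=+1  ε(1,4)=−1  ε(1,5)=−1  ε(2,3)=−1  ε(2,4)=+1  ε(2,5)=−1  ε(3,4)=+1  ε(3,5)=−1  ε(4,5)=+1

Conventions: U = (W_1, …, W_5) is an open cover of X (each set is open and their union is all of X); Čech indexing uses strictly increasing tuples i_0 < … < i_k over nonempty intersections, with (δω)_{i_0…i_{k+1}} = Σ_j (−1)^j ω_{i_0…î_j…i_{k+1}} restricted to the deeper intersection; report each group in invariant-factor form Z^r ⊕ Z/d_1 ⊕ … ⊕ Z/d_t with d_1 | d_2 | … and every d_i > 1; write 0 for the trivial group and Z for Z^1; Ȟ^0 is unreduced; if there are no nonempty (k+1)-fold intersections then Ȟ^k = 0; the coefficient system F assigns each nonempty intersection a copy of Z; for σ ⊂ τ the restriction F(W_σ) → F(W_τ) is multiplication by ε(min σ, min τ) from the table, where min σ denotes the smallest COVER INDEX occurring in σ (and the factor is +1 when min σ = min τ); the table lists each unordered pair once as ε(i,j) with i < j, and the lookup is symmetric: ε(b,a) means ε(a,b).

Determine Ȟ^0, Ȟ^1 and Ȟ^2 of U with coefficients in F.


nonempty intersections:
  W12={p9} W13={p7} W14={p6} W15={p1,p8} W23={p3,p4} W45={p5}
C dims 5,6; δ0: rk 5, SNF 1^4·2
Ȟ^0: (5−5)−0=0 ⇒ 0
Ȟ^1: (6−0)−5=1 plus torsion [2] ⇒ Z ⊕ Z/2
Ȟ^2: (0−0)−0=0 ⇒ 0

Ȟ^0(U;F) ≅ 0, Ȟ^1(U;F) ≅ Z ⊕ Z/2 and Ȟ^2(U;F) ≅ 0


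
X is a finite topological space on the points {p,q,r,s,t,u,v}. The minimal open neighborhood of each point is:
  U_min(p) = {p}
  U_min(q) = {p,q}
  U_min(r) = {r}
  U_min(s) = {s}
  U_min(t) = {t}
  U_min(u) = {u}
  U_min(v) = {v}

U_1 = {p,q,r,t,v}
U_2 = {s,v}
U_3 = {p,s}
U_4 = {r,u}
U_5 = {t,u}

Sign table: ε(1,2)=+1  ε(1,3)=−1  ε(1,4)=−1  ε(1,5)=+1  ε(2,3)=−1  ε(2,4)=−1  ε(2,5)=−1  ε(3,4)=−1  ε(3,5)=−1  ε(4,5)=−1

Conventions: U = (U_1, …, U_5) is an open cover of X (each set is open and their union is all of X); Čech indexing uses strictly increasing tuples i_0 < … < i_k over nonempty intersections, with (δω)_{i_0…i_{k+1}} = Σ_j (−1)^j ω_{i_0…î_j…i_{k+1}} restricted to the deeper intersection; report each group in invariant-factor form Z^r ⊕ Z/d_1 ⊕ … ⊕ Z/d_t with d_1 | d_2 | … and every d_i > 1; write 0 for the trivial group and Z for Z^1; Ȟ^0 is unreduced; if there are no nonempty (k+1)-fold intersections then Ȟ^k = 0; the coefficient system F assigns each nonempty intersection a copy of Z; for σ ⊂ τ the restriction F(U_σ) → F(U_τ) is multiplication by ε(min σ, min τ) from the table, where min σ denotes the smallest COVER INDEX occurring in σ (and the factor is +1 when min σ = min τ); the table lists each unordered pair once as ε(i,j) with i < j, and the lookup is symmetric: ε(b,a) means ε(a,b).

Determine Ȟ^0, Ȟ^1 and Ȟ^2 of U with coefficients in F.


cover nerve:
  U12={v} U13={p} U14={r} U15={t} U23={s} U45={u}
C dims 5,6; δ0: rk 4, SNF 1^4
Ȟ^0: (5−4)−0=1 ⇒ Z
Ȟ^1: (6−0)−4=2 ⇒ Z^2
Ȟ^2: (0−0)−0=0 ⇒ 0

Ȟ^0 ≅ Z; Ȟ^1 ≅ Z^2; Ȟ^2 ≅ 0


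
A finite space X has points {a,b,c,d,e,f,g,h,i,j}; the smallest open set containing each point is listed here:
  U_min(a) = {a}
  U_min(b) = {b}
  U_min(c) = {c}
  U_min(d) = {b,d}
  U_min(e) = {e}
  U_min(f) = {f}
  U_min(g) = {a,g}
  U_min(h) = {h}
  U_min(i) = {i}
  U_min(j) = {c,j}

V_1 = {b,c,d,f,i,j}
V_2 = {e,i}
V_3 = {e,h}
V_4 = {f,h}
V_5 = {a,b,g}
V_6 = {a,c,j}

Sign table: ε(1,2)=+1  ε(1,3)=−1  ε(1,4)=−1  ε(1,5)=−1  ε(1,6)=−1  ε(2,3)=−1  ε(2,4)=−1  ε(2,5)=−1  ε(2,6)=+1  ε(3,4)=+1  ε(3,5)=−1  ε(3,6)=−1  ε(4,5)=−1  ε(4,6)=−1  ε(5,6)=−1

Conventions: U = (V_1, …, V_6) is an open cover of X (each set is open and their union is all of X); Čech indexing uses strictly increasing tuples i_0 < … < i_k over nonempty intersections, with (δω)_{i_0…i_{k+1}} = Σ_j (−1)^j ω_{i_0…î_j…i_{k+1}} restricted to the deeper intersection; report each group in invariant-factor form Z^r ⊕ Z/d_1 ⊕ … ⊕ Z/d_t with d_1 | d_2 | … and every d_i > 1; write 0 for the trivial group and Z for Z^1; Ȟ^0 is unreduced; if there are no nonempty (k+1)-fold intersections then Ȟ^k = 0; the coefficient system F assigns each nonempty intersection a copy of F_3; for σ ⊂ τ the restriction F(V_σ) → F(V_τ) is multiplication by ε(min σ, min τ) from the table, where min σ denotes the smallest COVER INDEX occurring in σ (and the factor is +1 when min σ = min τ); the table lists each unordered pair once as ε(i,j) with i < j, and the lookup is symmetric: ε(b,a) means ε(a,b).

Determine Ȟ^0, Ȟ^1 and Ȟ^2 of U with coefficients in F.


intersection data:
  V12={i} V14={f} V15={b} V16={c,j} V23={e} V34={h} V56={a}
C dims 6,7; δ0: rk_F3 6
Ȟ^0 = (6 − 6) − 0 = 0, so Ȟ^0 ≅ 0
Ȟ^1 = (7 − 0) − 6 = 1, so Ȟ^1 ≅ Z/3
Ȟ^2 = (0 − 0) − 0 = 0, so Ȟ^2 ≅ 0

Ȟ^0 ≅ 0, Ȟ^1 ≅ Z/3 and Ȟ^2 ≅ 0


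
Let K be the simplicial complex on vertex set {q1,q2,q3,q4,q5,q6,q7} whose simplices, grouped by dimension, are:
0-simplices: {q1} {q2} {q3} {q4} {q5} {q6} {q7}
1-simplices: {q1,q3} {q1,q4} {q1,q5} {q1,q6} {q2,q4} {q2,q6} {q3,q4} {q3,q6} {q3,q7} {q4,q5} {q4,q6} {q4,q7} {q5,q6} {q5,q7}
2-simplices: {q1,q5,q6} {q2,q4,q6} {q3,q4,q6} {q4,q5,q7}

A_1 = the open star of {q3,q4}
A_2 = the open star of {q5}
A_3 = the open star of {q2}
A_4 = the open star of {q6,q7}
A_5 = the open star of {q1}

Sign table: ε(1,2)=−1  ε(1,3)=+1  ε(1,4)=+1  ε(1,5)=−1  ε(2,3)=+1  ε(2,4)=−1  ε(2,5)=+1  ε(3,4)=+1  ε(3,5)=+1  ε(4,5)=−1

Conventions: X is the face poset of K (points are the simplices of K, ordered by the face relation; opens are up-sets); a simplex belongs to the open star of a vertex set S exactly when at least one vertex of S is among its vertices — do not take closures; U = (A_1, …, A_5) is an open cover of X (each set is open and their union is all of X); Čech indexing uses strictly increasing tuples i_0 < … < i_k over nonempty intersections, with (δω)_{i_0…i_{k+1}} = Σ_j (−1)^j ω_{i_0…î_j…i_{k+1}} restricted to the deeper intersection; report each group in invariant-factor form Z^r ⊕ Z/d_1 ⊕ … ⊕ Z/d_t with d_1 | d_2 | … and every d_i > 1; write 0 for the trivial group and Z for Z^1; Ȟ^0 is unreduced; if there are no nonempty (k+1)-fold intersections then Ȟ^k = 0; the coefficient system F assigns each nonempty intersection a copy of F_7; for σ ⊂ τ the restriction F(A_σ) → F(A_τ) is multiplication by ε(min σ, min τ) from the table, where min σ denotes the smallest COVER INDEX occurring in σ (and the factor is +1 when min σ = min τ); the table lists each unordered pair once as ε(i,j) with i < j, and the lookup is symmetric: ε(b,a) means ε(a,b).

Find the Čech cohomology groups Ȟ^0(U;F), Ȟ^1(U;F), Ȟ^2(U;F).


Ȟ^0(U;F) ≅ Z/7, Ȟ^1(U;F) ≅ Z/7, Ȟ^2(U;F) ≅ 0

intersection data:
  A1={{q3},{q4},{q1,q3},{q1,q4},{q2,q4},{q3,q4},{q3,q6},{q3,q7},{q4,q5},{q4,q6},{q4,q7},{q2,q4,q6},{q3,q4,q6},{q4,q5,q7}} A2={{q5},{q1,q5},{q4,q5},{q5,q6},{q5,q7},{q1,q5,q6},{q4,q5,q7}} A3={{q2},{q2,q4},{q2,q6},{q2,q4,q6}} A4={{q6},{q7},{q1,q6},{q2,q6},{q3,q6},{q3,q7},{q4,q6},{q4,q7},{q5,q6},{q5,q7},{q1,q5,q6},{q2,q4,q6},{q3,q4,q6},{q4,q5,q7}} A5={{q1},{q1,q3},{q1,q4},{q1,q5},{q1,q6},{q1,q5,q6}}
  A12={{q4,q5},{q4,q5,q7}} A13={{q2,q4},{q2,q4,q6}} A14={{q3,q6},{q3,q7},{q4,q6},{q4,q7},{q2,q4,q6},{q3,q4,q6},{q4,q5,q7}} A15={{q1,q3},{q1,q4}} A24={{q5,q6},{q5,q7},{q1,q5,q6},{q4,q5,q7}} A25={{q1,q5},{q1,q5,q6}} A34={{q2,q6},{q2,q4,q6}} A45={{q1,q6},{q1,q5,q6}}
  A124={{q4,q5,q7}} A134={{q2,q4,q6}} A245={{q1,q5,q6}}
C dims 5,8,3; δ0: rk_F7 4; δ1: rk_F7 3
Ȟ^0 = (5 − 4) − 0 = 1, so Ȟ^0 ≅ Z/7
Ȟ^1 = (8 − 3) − 4 = 1, so Ȟ^1 ≅ Z/7
Ȟ^2 = (3 − 0) − 3 = 0, so Ȟ^2 ≅ 0


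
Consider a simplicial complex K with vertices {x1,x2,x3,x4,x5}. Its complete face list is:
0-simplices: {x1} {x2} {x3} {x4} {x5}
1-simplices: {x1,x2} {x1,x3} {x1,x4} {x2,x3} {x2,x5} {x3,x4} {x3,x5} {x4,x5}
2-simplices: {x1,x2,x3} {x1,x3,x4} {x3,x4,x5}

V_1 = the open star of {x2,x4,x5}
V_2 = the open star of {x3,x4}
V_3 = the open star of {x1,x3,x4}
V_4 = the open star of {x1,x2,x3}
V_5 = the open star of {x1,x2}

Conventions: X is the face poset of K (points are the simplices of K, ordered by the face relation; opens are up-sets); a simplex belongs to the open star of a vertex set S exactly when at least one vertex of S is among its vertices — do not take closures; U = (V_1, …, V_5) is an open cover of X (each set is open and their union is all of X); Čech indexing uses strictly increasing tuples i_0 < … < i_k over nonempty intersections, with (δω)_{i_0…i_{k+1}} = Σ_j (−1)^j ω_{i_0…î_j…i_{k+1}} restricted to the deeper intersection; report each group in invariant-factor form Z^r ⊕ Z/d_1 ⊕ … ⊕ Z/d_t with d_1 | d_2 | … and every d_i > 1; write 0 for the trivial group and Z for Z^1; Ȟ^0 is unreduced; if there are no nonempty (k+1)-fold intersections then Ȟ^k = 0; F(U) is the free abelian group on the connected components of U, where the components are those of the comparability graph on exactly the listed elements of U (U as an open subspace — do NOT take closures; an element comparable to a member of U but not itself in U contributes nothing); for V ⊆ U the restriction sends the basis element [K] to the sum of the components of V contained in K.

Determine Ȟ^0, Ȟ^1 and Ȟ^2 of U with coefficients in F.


nerve simplices:
  V1={{x2},{x4},{x5},{x1,x2},{x1,x4},{x2,x3},{x2,x5},{x3,x4},{x3,x5},{x4,x5},{x1,x2,x3},{x1,x3,x4},{x3,x4,x5}} V2={{x3},{x4},{x1,x3},{x1,x4},{x2,x3},{x3,x4},{x3,x5},{x4,x5},{x1,x2,x3},{x1,x3,x4},{x3,x4,x5}} V3={{x1},{x3},{x4},{x1,x2},{x1,x3},{x1,x4},{x2,x3},{x3,x4},{x3,x5},{x4,x5},{x1,x2,x3},{x1,x3,x4},{x3,x4,x5}} V4={{x1},{x2},{x3},{x1,x2},{x1,x3},{x1,x4},{x2,x3},{x2,x5},{x3,x4},{x3,x5},{x1,x2,x3},{x1,x3,x4},{x3,x4,x5}} V5={{x1},{x2},{x1,x2},{x1,x3},{x1,x4},{x2,x3},{x2,x5},{x1,x2,x3},{x1,x3,x4}}
  V12={{x4},{x1,x4},{x2,x3},{x3,x4},{x3,x5},{x4,x5},{x1,x2,x3},{x1,x3,x4},{x3,x4,x5}} V13={{x4},{x1,x2},{x1,x4},{x2,x3},{x3,x4},{x3,x5},{x4,x5},{x1,x2,x3},{x1,x3,x4},{x3,x4,x5}} V14={{x2},{x1,x2},{x1,x4},{x2,x3},{x2,x5},{x3,x4},{x3,x5},{x1,x2,x3},{x1,x3,x4},{x3,x4,x5}} V15={{x2},{x1,x2},{x1,x4},{x2,x3},{x2,x5},{x1,x2,x3},{x1,x3,x4}} V23={{x3},{x4},{x1,x3},{x1,x4},{x2,x3},{x3,x4},{x3,x5},{x4,x5},{x1,x2,x3},{x1,x3,x4},{x3,x4,x5}} V24={{x3},{x1,x3},{x1,x4},{x2,x3},{x3,x4},{x3,x5},{x1,x2,x3},{x1,x3,x4},{x3,x4,x5}} V25={{x1,x3},{x1,x4},{x2,x3},{x1,x2,x3},{x1,x3,x4}} V34={{x1},{x3},{x1,x2},{x1,x3},{x1,x4},{x2,x3},{x3,x4},{x3,x5},{x1,x2,x3},{x1,x3,x4},{x3,x4,x5}} V35={{x1},{x1,x2},{x1,x3},{x1,x4},{x2,x3},{x1,x2,x3},{x1,x3,x4}} V45={{x1},{x2},{x1,x2},{x1,x3},{x1,x4},{x2,x3},{x2,x5},{x1,x2,x3},{x1,x3,x4}}
  V123={{x4},{x1,x4},{x2,x3},{x3,x4},{x3,x5},{x4,x5},{x1,x2,x3},{x1,x3,x4},{x3,x4,x5}} V124={{x1,x4},{x2,x3},{x3,x4},{x3,x5},{x1,x2,x3},{x1,x3,x4},{x3,x4,x5}} V125={{x1,x4},{x2,x3},{x1,x2,x3},{x1,x3,x4}} V134={{x1,x2},{x1,x4},{x2,x3},{x3,x4},{x3,x5},{x1,x2,x3},{x1,x3,x4},{x3,x4,x5}} V135={{x1,x2},{x1,x4},{x2,x3},{x1,x2,x3},{x1,x3,x4}} V145={{x2},{x1,x2},{x1,x4},{x2,x3},{x2,x5},{x1,x2,x3},{x1,x3,x4}} V234={{x3},{x1,x3},{x1,x4},{x2,x3},{x3,x4},{x3,x5},{x1,x2,x3},{x1,x3,x4},{x3,x4,x5}} V235={{x1,x3},{x1,x4},{x2,x3},{x1,x2,x3},{x1,x3,x4}} V245={{x1,x3},{x1,x4},{x2,x3},{x1,x2,x3},{x1,x3,x4}} V345={{x1},{x1,x2},{x1,x3},{x1,x4},{x2,x3},{x1,x2,x3},{x1,x3,x4}}
  V1234={{x1,x4},{x2,x3},{x3,x4},{x3,x5},{x1,x2,x3},{x1,x3,x4},{x3,x4,x5}} V1235={{x1,x4},{x2,x3},{x1,x2,x3},{x1,x3,x4}} V1245={{x1,x4},{x2,x3},{x1,x2,x3},{x1,x3,x4}} V1345={{x1,x2},{x1,x4},{x2,x3},{x1,x2,x3},{x1,x3,x4}} V2345={{x1,x3},{x1,x4},{x2,x3},{x1,x2,x3},{x1,x3,x4}}
  V12345={{x1,x4},{x2,x3},{x1,x2,x3},{x1,x3,x4}}
components per intersection:
  V1: {{x2},{x4},{x5},{x1,x2},{x1,x4},{x2,x3},{x2,x5},{x3,x4},{x3,x5},{x4,x5},{x1,x2,x3},{x1,x3,x4},{x3,x4,x5}}
  V2: {{x3},{x4},{x1,x3},{x1,x4},{x2,x3},{x3,x4},{x3,x5},{x4,x5},{x1,x2,x3},{x1,x3,x4},{x3,x4,x5}}
  V3: {{x1},{x3},{x4},{x1,x2},{x1,x3},{x1,x4},{x2,x3},{x3,x4},{x3,x5},{x4,x5},{x1,x2,x3},{x1,x3,x4},{x3,x4,x5}}
  V4: {{x1},{x2},{x3},{x1,x2},{x1,x3},{x1,x4},{x2,x3},{x2,x5},{x3,x4},{x3,x5},{x1,x2,x3},{x1,x3,x4},{x3,x4,x5}}
  V5: {{x1},{x2},{x1,x2},{x1,x3},{x1,x4},{x2,x3},{x2,x5},{x1,x2,x3},{x1,x3,x4}}
  V12: {{x4},{x1,x4},{x3,x4},{x3,x5},{x4,x5},{x1,x3,x4},{x3,x4,x5}} {{x2,x3},{x1,x2,x3}}
  V13: {{x4},{x1,x4},{x3,x4},{x3,x5},{x4,x5},{x1,x3,x4},{x3,x4,x5}} {{x1,x2},{x2,x3},{x1,x2,x3}}
  V14: {{x2},{x1,x2},{x2,x3},{x2,x5},{x1,x2,x3}} {{x1,x4},{x3,x4},{x3,x5},{x1,x3,x4},{x3,x4,x5}}
  V15: {{x2},{x1,x2},{x2,x3},{x2,x5},{x1,x2,x3}} {{x1,x4},{x1,x3,x4}}
  V23: {{x3},{x4},{x1,x3},{x1,x4},{x2,x3},{x3,x4},{x3,x5},{x4,x5},{x1,x2,x3},{x1,x3,x4},{x3,x4,x5}}
  V24: {{x3},{x1,x3},{x1,x4},{x2,x3},{x3,x4},{x3,x5},{x1,x2,x3},{x1,x3,x4},{x3,x4,x5}}
  V25: {{x1,x3},{x1,x4},{x2,x3},{x1,x2,x3},{x1,x3,x4}}
  V34: {{x1},{x3},{x1,x2},{x1,x3},{x1,x4},{x2,x3},{x3,x4},{x3,x5},{x1,x2,x3},{x1,x3,x4},{x3,x4,x5}}
  V35: {{x1},{x1,x2},{x1,x3},{x1,x4},{x2,x3},{x1,x2,x3},{x1,x3,x4}}
  V45: {{x1},{x2},{x1,x2},{x1,x3},{x1,x4},{x2,x3},{x2,x5},{x1,x2,x3},{x1,x3,x4}}
  V123: {{x4},{x1,x4},{x3,x4},{x3,x5},{x4,x5},{x1,x3,x4},{x3,x4,x5}} {{x2,x3},{x1,x2,x3}}
  V124: {{x1,x4},{x3,x4},{x3,x5},{x1,x3,x4},{x3,x4,x5}} {{x2,x3},{x1,x2,x3}}
  V125: {{x1,x4},{x1,x3,x4}} {{x2,x3},{x1,x2,x3}}
  V134: {{x1,x2},{x2,x3},{x1,x2,x3}} {{x1,x4},{x3,x4},{x3,x5},{x1,x3,x4},{x3,x4,x5}}
  V135: {{x1,x2},{x2,x3},{x1,x2,x3}} {{x1,x4},{x1,x3,x4}}
  V145: {{x2},{x1,x2},{x2,x3},{x2,x5},{x1,x2,x3}} {{x1,x4},{x1,x3,x4}}
  V234: {{x3},{x1,x3},{x1,x4},{x2,x3},{x3,x4},{x3,x5},{x1,x2,x3},{x1,x3,x4},{x3,x4,x5}}
  V235: {{x1,x3},{x1,x4},{x2,x3},{x1,x2,x3},{x1,x3,x4}}
  V245: {{x1,x3},{x1,x4},{x2,x3},{x1,x2,x3},{x1,x3,x4}}
  V345: {{x1},{x1,x2},{x1,x3},{x1,x4},{x2,x3},{x1,x2,x3},{x1,x3,x4}}
  V1234: {{x1,x4},{x3,x4},{x3,x5},{x1,x3,x4},{x3,x4,x5}} {{x2,x3},{x1,x2,x3}}
  V1235: {{x1,x4},{x1,x3,x4}} {{x2,x3},{x1,x2,x3}}
  V1245: {{x1,x4},{x1,x3,x4}} {{x2,x3},{x1,x2,x3}}
  V1345: {{x1,x2},{x2,x3},{x1,x2,x3}} {{x1,x4},{x1,x3,x4}}
  V2345: {{x1,x3},{x1,x4},{x2,x3},{x1,x2,x3},{x1,x3,x4}}
  V12345: {{x1,x4},{x1,x3,x4}} {{x2,x3},{x1,x2,x3}}
C dims 5,14,16,9; δ0: rk 4, SNF 1^4; δ1: rk 9, SNF 1^9; δ2: rk 7, SNF 1^7
degree 0: 5−4−0 = 1 → Ȟ^0 ≅ Z
degree 1: 14−9−4 = 1 → Ȟ^1 ≅ Z
degree 2: 16−7−9 = 0 → Ȟ^2 ≅ 0

Ȟ^0 = Z; Ȟ^1 = Z; Ȟ^2 = 0
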